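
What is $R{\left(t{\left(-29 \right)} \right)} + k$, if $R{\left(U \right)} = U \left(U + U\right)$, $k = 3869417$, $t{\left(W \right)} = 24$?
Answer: $3870569$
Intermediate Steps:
$R{\left(U \right)} = 2 U^{2}$ ($R{\left(U \right)} = U 2 U = 2 U^{2}$)
$R{\left(t{\left(-29 \right)} \right)} + k = 2 \cdot 24^{2} + 3869417 = 2 \cdot 576 + 3869417 = 1152 + 3869417 = 3870569$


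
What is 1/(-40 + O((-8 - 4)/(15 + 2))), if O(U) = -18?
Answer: -1/58 ≈ -0.017241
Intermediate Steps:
1/(-40 + O((-8 - 4)/(15 + 2))) = 1/(-40 - 18) = 1/(-58) = -1/58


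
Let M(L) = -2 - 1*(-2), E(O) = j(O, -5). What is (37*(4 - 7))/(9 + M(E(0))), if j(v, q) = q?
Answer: -37/3 ≈ -12.333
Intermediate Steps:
E(O) = -5
M(L) = 0 (M(L) = -2 + 2 = 0)
(37*(4 - 7))/(9 + M(E(0))) = (37*(4 - 7))/(9 + 0) = (37*(-3))/9 = -111*1/9 = -37/3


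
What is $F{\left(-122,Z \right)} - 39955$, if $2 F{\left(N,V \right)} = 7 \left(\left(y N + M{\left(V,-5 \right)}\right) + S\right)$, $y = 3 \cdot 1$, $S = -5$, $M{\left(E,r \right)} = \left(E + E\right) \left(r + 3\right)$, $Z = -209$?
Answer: $- \frac{76655}{2} \approx -38328.0$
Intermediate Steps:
$M{\left(E,r \right)} = 2 E \left(3 + r\right)$
$y = 3$
$F{\left(N,V \right)} = - \frac{35}{2} - 14 V + \frac{21 N}{2}$ ($F{\left(N,V \right)} = \frac{7 \left(\left(3 N + 2 V \left(3 - 5\right)\right) - 5\right)}{2} = \frac{7 \left(\left(3 N + 2 V \left(-2\right)\right) - 5\right)}{2} = \frac{7 \left(\left(3 N - 4 V\right) - 5\right)}{2} = \frac{7 \left(\left(- 4 V + 3 N\right) - 5\right)}{2} = \frac{7 \left(-5 - 4 V + 3 N\right)}{2} = \frac{-35 - 28 V + 21 N}{2} = - \frac{35}{2} - 14 V + \frac{21 N}{2}$)
$F{\left(-122,Z \right)} - 39955 = \left(- \frac{35}{2} - -2926 + \frac{21}{2} \left(-122\right)\right) - 39955 = \left(- \frac{35}{2} + 2926 - 1281\right) - 39955 = \frac{3255}{2} - 39955 = - \frac{76655}{2}$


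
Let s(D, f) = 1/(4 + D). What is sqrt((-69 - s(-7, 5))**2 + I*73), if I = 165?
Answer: sqrt(150841)/3 ≈ 129.46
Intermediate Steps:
sqrt((-69 - s(-7, 5))**2 + I*73) = sqrt((-69 - 1/(4 - 7))**2 + 165*73) = sqrt((-69 - 1/(-3))**2 + 12045) = sqrt((-69 - 1*(-1/3))**2 + 12045) = sqrt((-69 + 1/3)**2 + 12045) = sqrt((-206/3)**2 + 12045) = sqrt(42436/9 + 12045) = sqrt(150841/9) = sqrt(150841)/3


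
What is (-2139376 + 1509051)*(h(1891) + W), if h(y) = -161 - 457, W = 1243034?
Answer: -783125865200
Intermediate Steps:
h(y) = -618
(-2139376 + 1509051)*(h(1891) + W) = (-2139376 + 1509051)*(-618 + 1243034) = -630325*1242416 = -783125865200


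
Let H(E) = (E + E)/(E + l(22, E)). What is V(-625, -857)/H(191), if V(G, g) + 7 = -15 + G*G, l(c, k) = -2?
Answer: 73823967/382 ≈ 1.9326e+5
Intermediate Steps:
V(G, g) = -22 + G² (V(G, g) = -7 + (-15 + G*G) = -7 + (-15 + G²) = -22 + G²)
H(E) = 2*E/(-2 + E) (H(E) = (E + E)/(E - 2) = (2*E)/(-2 + E) = 2*E/(-2 + E))
V(-625, -857)/H(191) = (-22 + (-625)²)/((2*191/(-2 + 191))) = (-22 + 390625)/((2*191/189)) = 390603/((2*191*(1/189))) = 390603/(382/189) = 390603*(189/382) = 73823967/382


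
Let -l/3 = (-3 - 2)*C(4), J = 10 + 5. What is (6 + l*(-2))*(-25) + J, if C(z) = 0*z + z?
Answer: 2865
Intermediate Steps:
C(z) = z (C(z) = 0 + z = z)
J = 15
l = 60 (l = -3*(-3 - 2)*4 = -(-15)*4 = -3*(-20) = 60)
(6 + l*(-2))*(-25) + J = (6 + 60*(-2))*(-25) + 15 = (6 - 120)*(-25) + 15 = -114*(-25) + 15 = 2850 + 15 = 2865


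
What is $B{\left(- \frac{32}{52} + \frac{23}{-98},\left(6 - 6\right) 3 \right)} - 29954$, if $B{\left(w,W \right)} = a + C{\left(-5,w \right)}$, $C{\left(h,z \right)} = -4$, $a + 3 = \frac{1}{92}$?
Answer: $- \frac{2756411}{92} \approx -29961.0$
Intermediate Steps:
$a = - \frac{275}{92}$ ($a = -3 + \frac{1}{92} = - \frac{275}{92} \approx -2.9891$)
$B{\left(w,W \right)} = - \frac{643}{92}$ ($B{\left(w,W \right)} = - \frac{275}{92} - 4 = - \frac{643}{92}$)
$B{\left(- \frac{32}{52} + \frac{23}{-98},\left(6 - 6\right) 3 \right)} - 29954 = - \frac{643}{92} - 29954 = - \frac{2756411}{92}$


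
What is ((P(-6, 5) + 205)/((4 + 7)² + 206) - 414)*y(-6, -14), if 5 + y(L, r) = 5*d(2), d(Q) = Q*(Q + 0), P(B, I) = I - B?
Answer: -675810/109 ≈ -6200.1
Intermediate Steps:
d(Q) = Q² (d(Q) = Q*Q = Q²)
y(L, r) = 15 (y(L, r) = -5 + 5*2² = -5 + 5*4 = -5 + 20 = 15)
((P(-6, 5) + 205)/((4 + 7)² + 206) - 414)*y(-6, -14) = (((5 - 1*(-6)) + 205)/((4 + 7)² + 206) - 414)*15 = (((5 + 6) + 205)/(11² + 206) - 414)*15 = ((11 + 205)/(121 + 206) - 414)*15 = (216/327 - 414)*15 = (216*(1/327) - 414)*15 = (72/109 - 414)*15 = -45054/109*15 = -675810/109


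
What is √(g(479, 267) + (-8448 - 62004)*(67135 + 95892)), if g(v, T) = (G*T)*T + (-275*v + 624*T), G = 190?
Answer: I*√11471998411 ≈ 1.0711e+5*I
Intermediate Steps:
g(v, T) = -275*v + 190*T² + 624*T (g(v, T) = (190*T)*T + (-275*v + 624*T) = 190*T² + (-275*v + 624*T) = -275*v + 190*T² + 624*T)
√(g(479, 267) + (-8448 - 62004)*(67135 + 95892)) = √((-275*479 + 190*267² + 624*267) + (-8448 - 62004)*(67135 + 95892)) = √((-131725 + 190*71289 + 166608) - 70452*163027) = √((-131725 + 13544910 + 166608) - 11485578204) = √(13579793 - 11485578204) = √(-11471998411) = I*√11471998411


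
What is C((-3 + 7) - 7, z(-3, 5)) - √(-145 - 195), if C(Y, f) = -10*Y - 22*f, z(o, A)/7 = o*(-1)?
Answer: -432 - 2*I*√85 ≈ -432.0 - 18.439*I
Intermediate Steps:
z(o, A) = -7*o (z(o, A) = 7*(o*(-1)) = 7*(-o) = -7*o)
C(Y, f) = -22*f - 10*Y
C((-3 + 7) - 7, z(-3, 5)) - √(-145 - 195) = (-(-154)*(-3) - 10*((-3 + 7) - 7)) - √(-145 - 195) = (-22*21 - 10*(4 - 7)) - √(-340) = (-462 - 10*(-3)) - 2*I*√85 = (-462 + 30) - 2*I*√85 = -432 - 2*I*√85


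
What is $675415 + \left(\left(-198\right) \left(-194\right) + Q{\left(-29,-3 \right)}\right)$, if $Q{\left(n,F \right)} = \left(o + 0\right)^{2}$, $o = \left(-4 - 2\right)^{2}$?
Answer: $715123$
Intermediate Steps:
$o = 36$ ($o = \left(-6\right)^{2} = 36$)
$Q{\left(n,F \right)} = 1296$ ($Q{\left(n,F \right)} = \left(36 + 0\right)^{2} = 36^{2} = 1296$)
$675415 + \left(\left(-198\right) \left(-194\right) + Q{\left(-29,-3 \right)}\right) = 675415 + \left(\left(-198\right) \left(-194\right) + 1296\right) = 675415 + \left(38412 + 1296\right) = 675415 + 39708 = 715123$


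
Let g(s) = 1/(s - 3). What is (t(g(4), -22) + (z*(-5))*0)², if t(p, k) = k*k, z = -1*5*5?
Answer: 234256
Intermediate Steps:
g(s) = 1/(-3 + s)
z = -25 (z = -5*5 = -25)
t(p, k) = k²
(t(g(4), -22) + (z*(-5))*0)² = ((-22)² - 25*(-5)*0)² = (484 + 125*0)² = (484 + 0)² = 484² = 234256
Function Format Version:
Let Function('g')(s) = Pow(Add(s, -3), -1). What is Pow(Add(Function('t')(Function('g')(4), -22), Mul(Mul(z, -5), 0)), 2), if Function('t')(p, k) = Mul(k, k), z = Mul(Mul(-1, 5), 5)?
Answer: 234256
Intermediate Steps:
Function('g')(s) = Pow(Add(-3, s), -1)
z = -25 (z = Mul(-5, 5) = -25)
Function('t')(p, k) = Pow(k, 2)
Pow(Add(Function('t')(Function('g')(4), -22), Mul(Mul(z, -5), 0)), 2) = Pow(Add(Pow(-22, 2), Mul(Mul(-25, -5), 0)), 2) = Pow(Add(484, Mul(125, 0)), 2) = Pow(Add(484, 0), 2) = Pow(484, 2) = 234256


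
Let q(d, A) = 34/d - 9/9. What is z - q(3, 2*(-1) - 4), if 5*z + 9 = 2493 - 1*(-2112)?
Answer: 13633/15 ≈ 908.87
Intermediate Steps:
q(d, A) = -1 + 34/d (q(d, A) = 34/d - 9*⅑ = 34/d - 1 = -1 + 34/d)
z = 4596/5 (z = -9/5 + (2493 - 1*(-2112))/5 = -9/5 + (2493 + 2112)/5 = -9/5 + (⅕)*4605 = -9/5 + 921 = 4596/5 ≈ 919.20)
z - q(3, 2*(-1) - 4) = 4596/5 - (34 - 1*3)/3 = 4596/5 - (34 - 3)/3 = 4596/5 - 31/3 = 13633/15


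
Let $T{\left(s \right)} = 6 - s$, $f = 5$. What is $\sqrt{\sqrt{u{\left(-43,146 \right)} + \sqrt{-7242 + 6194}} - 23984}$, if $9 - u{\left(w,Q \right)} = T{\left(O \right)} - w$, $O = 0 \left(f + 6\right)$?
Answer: $\sqrt{-23984 + \sqrt{2} \sqrt{-20 + i \sqrt{262}}} \approx 0.022 + 154.86 i$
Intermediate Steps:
$O = 0$ ($O = 0 \left(5 + 6\right) = 0 \cdot 11 = 0$)
$u{\left(w,Q \right)} = 3 + w$ ($u{\left(w,Q \right)} = 9 - \left(\left(6 - 0\right) - w\right) = 9 - \left(\left(6 + 0\right) - w\right) = 9 - \left(6 - w\right) = 9 + \left(-6 + w\right) = 3 + w$)
$\sqrt{\sqrt{u{\left(-43,146 \right)} + \sqrt{-7242 + 6194}} - 23984} = \sqrt{\sqrt{\left(3 - 43\right) + \sqrt{-7242 + 6194}} - 23984} = \sqrt{\sqrt{-40 + \sqrt{-1048}} - 23984} = \sqrt{\sqrt{-40 + 2 i \sqrt{262}} - 23984} = \sqrt{-23984 + \sqrt{-40 + 2 i \sqrt{262}}}$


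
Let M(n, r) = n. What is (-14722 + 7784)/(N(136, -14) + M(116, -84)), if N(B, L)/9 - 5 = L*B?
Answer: 6938/16975 ≈ 0.40872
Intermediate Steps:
N(B, L) = 45 + 9*B*L (N(B, L) = 45 + 9*(L*B) = 45 + 9*(B*L) = 45 + 9*B*L)
(-14722 + 7784)/(N(136, -14) + M(116, -84)) = (-14722 + 7784)/((45 + 9*136*(-14)) + 116) = -6938/((45 - 17136) + 116) = -6938/(-17091 + 116) = -6938/(-16975) = -6938*(-1/16975) = 6938/16975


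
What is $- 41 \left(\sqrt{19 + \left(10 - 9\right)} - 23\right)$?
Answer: $943 - 82 \sqrt{5} \approx 759.64$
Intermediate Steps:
$- 41 \left(\sqrt{19 + \left(10 - 9\right)} - 23\right) = - 41 \left(\sqrt{19 + 1} - 23\right) = - 41 \left(\sqrt{20} - 23\right) = - 41 \left(2 \sqrt{5} - 23\right) = - 41 \left(-23 + 2 \sqrt{5}\right) = 943 - 82 \sqrt{5}$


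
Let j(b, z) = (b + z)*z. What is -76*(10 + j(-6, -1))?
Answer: -1292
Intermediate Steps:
j(b, z) = z*(b + z)
-76*(10 + j(-6, -1)) = -76*(10 - (-6 - 1)) = -76*(10 - 1*(-7)) = -76*(10 + 7) = -76*17 = -1292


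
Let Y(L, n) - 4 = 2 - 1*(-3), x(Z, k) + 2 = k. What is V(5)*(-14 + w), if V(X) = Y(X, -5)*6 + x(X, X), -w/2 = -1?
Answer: -684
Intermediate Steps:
w = 2 (w = -2*(-1) = 2)
x(Z, k) = -2 + k
Y(L, n) = 9 (Y(L, n) = 4 + (2 - 1*(-3)) = 4 + (2 + 3) = 4 + 5 = 9)
V(X) = 52 + X (V(X) = 9*6 + (-2 + X) = 54 + (-2 + X) = 52 + X)
V(5)*(-14 + w) = (52 + 5)*(-14 + 2) = 57*(-12) = -684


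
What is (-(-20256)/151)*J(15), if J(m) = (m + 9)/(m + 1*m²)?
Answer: 10128/755 ≈ 13.415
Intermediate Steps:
J(m) = (9 + m)/(m + m²)
(-(-20256)/151)*J(15) = (-(-20256)/151)*((9 + 15)/(15*(1 + 15))) = (-(-20256)/151)*((1/15)*24/16) = (-211*(-96/151))*((1/15)*(1/16)*24) = (20256/151)*(⅒) = 10128/755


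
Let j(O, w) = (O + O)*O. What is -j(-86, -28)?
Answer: -14792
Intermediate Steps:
j(O, w) = 2*O**2 (j(O, w) = (2*O)*O = 2*O**2)
-j(-86, -28) = -2*(-86)**2 = -2*7396 = -1*14792 = -14792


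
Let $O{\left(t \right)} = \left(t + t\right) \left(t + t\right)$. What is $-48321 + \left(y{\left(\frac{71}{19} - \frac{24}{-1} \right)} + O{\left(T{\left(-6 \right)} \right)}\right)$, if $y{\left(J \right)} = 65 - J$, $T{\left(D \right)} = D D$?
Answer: $- \frac{818895}{19} \approx -43100.0$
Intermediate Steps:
$T{\left(D \right)} = D^{2}$
$O{\left(t \right)} = 4 t^{2}$ ($O{\left(t \right)} = 2 t 2 t = 4 t^{2}$)
$-48321 + \left(y{\left(\frac{71}{19} - \frac{24}{-1} \right)} + O{\left(T{\left(-6 \right)} \right)}\right) = -48321 + \left(\left(65 - \left(\frac{71}{19} - \frac{24}{-1}\right)\right) + 4 \left(\left(-6\right)^{2}\right)^{2}\right) = -48321 + \left(\left(65 - \left(71 \cdot \frac{1}{19} - -24\right)\right) + 4 \cdot 36^{2}\right) = -48321 + \left(\left(65 - \left(\frac{71}{19} + 24\right)\right) + 4 \cdot 1296\right) = -48321 + \left(\left(65 - \frac{527}{19}\right) + 5184\right) = -48321 + \left(\frac{708}{19} + 5184\right) = -48321 + \frac{99204}{19} = - \frac{818895}{19}$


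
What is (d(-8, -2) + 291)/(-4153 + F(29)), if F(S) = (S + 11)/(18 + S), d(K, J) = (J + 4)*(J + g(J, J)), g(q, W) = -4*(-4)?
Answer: -1363/17741 ≈ -0.076828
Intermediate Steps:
g(q, W) = 16
d(K, J) = (4 + J)*(16 + J) (d(K, J) = (J + 4)*(J + 16) = (4 + J)*(16 + J))
F(S) = (11 + S)/(18 + S)
(d(-8, -2) + 291)/(-4153 + F(29)) = ((64 + (-2)**2 + 20*(-2)) + 291)/(-4153 + (11 + 29)/(18 + 29)) = ((64 + 4 - 40) + 291)/(-4153 + 40/47) = (28 + 291)/(-4153 + (1/47)*40) = 319/(-4153 + 40/47) = 319/(-195151/47) = 319*(-47/195151) = -1363/17741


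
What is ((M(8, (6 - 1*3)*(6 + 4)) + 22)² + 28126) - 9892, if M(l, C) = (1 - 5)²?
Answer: 19678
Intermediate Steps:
M(l, C) = 16 (M(l, C) = (-4)² = 16)
((M(8, (6 - 1*3)*(6 + 4)) + 22)² + 28126) - 9892 = ((16 + 22)² + 28126) - 9892 = (38² + 28126) - 9892 = (1444 + 28126) - 9892 = 29570 - 9892 = 19678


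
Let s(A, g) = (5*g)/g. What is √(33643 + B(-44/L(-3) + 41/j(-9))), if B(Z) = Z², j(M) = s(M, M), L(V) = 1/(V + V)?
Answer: 2*√673349/5 ≈ 328.23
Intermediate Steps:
s(A, g) = 5
L(V) = 1/(2*V)
j(M) = 5
√(33643 + B(-44/L(-3) + 41/j(-9))) = √(33643 + (-44/((½)/(-3)) + 41/5)²) = √(33643 + (-44/((½)*(-⅓)) + 41*(⅕))²) = √(33643 + (-44/(-⅙) + 41/5)²) = √(33643 + (-44*(-6) + 41/5)²) = √(33643 + (264 + 41/5)²) = √(33643 + (1361/5)²) = √(33643 + 1852321/25) = √(2693396/25) = 2*√673349/5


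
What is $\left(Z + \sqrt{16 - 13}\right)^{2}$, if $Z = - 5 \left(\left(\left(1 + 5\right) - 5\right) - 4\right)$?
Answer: $\left(15 + \sqrt{3}\right)^{2} \approx 279.96$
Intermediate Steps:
$Z = 15$ ($Z = - 5 \left(\left(6 - 5\right) - 4\right) = - 5 \left(1 - 4\right) = \left(-5\right) \left(-3\right) = 15$)
$\left(Z + \sqrt{16 - 13}\right)^{2} = \left(15 + \sqrt{16 - 13}\right)^{2} = \left(15 + \sqrt{3}\right)^{2}$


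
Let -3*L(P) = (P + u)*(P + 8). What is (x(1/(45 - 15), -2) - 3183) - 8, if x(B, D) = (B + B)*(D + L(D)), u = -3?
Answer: -47857/15 ≈ -3190.5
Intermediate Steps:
L(P) = -(-3 + P)*(8 + P)/3 (L(P) = -(P - 3)*(P + 8)/3 = -(-3 + P)*(8 + P)/3)
x(B, D) = 2*B*(8 - 2*D/3 - D**2/3) (x(B, D) = (B + B)*(D + (8 - 5*D/3 - D**2/3)) = (2*B)*(8 - 2*D/3 - D**2/3) = 2*B*(8 - 2*D/3 - D**2/3))
(x(1/(45 - 15), -2) - 3183) - 8 = (2*(24 - 1*(-2)**2 - 2*(-2))/(3*(45 - 15)) - 3183) - 8 = ((2/3)*(24 - 1*4 + 4)/30 - 3183) - 8 = ((2/3)*(1/30)*(24 - 4 + 4) - 3183) - 8 = ((2/3)*(1/30)*24 - 3183) - 8 = (8/15 - 3183) - 8 = -47737/15 - 8 = -47857/15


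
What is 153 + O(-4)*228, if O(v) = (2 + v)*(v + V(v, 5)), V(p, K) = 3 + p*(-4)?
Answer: -6687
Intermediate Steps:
V(p, K) = 3 - 4*p
O(v) = (2 + v)*(3 - 3*v) (O(v) = (2 + v)*(v + (3 - 4*v)) = (2 + v)*(3 - 3*v))
153 + O(-4)*228 = 153 + (6 - 3*(-4) - 3*(-4)²)*228 = 153 + (6 + 12 - 3*16)*228 = 153 + (6 + 12 - 48)*228 = 153 - 30*228 = 153 - 6840 = -6687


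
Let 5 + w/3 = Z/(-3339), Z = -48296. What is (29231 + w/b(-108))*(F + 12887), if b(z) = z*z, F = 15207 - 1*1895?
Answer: 1104659901978623/1442448 ≈ 7.6582e+8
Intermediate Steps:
F = 13312 (F = 15207 - 1895 = 13312)
b(z) = z²
w = 31601/1113 (w = -15 + 3*(-48296/(-3339)) = -15 + 3*(-48296*(-1/3339)) = -15 + 3*(48296/3339) = -15 + 48296/1113 = 31601/1113 ≈ 28.393)
(29231 + w/b(-108))*(F + 12887) = (29231 + 31601/(1113*((-108)²)))*(13312 + 12887) = (29231 + (31601/1113)/11664)*26199 = (29231 + (31601/1113)*(1/11664))*26199 = (29231 + 31601/12982032)*26199 = (379477808993/12982032)*26199 = 1104659901978623/1442448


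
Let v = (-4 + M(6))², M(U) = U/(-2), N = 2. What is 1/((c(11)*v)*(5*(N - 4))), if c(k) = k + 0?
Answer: -1/5390 ≈ -0.00018553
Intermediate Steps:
M(U) = -U/2 (M(U) = U*(-½) = -U/2)
c(k) = k
v = 49 (v = (-4 - ½*6)² = (-4 - 3)² = (-7)² = 49)
1/((c(11)*v)*(5*(N - 4))) = 1/((11*49)*(5*(2 - 4))) = 1/(539*(5*(-2))) = 1/(539*(-10)) = 1/(-5390) = -1/5390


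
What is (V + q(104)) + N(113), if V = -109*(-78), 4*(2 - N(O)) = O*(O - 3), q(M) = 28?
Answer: 10849/2 ≈ 5424.5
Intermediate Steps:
N(O) = 2 - O*(-3 + O)/4 (N(O) = 2 - O*(O - 3)/4 = 2 - O*(-3 + O)/4)
V = 8502
(V + q(104)) + N(113) = (8502 + 28) + (2 - 1/4*113**2 + (3/4)*113) = 8530 + (2 - 1/4*12769 + 339/4) = 8530 + (2 - 12769/4 + 339/4) = 8530 - 6211/2 = 10849/2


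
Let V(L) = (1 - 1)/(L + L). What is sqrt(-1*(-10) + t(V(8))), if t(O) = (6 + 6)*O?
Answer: sqrt(10) ≈ 3.1623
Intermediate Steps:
V(L) = 0 (V(L) = 0/((2*L)) = 0*(1/(2*L)) = 0)
t(O) = 12*O
sqrt(-1*(-10) + t(V(8))) = sqrt(-1*(-10) + 12*0) = sqrt(10 + 0) = sqrt(10)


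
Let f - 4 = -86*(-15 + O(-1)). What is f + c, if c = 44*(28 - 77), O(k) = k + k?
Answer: -690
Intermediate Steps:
O(k) = 2*k
c = -2156 (c = 44*(-49) = -2156)
f = 1466 (f = 4 - 86*(-15 + 2*(-1)) = 4 - 86*(-15 - 2) = 4 - 86*(-17) = 4 + 1462 = 1466)
f + c = 1466 - 2156 = -690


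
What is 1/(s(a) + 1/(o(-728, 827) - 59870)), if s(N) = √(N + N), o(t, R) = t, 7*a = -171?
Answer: -424186/1255864220575 - 11016352812*I*√266/1255864220575 ≈ -3.3776e-7 - 0.14307*I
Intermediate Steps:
a = -171/7 (a = (⅐)*(-171) = -171/7 ≈ -24.429)
s(N) = √2*√N (s(N) = √(2*N) = √2*√N)
1/(s(a) + 1/(o(-728, 827) - 59870)) = 1/(√2*√(-171/7) + 1/(-728 - 59870)) = 1/(√2*(3*I*√133/7) + 1/(-60598)) = 1/(3*I*√266/7 - 1/60598) = 1/(-1/60598 + 3*I*√266/7)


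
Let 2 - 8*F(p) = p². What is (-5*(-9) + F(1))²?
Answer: 130321/64 ≈ 2036.3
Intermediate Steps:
F(p) = ¼ - p²/8
(-5*(-9) + F(1))² = (-5*(-9) + (¼ - ⅛*1²))² = (45 + (¼ - ⅛*1))² = (45 + (¼ - ⅛))² = (45 + ⅛)² = (361/8)² = 130321/64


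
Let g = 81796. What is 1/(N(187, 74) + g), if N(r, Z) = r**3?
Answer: 1/6620999 ≈ 1.5103e-7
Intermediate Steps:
1/(N(187, 74) + g) = 1/(187**3 + 81796) = 1/(6539203 + 81796) = 1/6620999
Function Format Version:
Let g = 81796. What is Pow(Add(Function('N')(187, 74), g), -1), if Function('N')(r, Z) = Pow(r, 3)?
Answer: Rational(1, 6620999) ≈ 1.5103e-7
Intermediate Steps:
Pow(Add(Function('N')(187, 74), g), -1) = Pow(Add(Pow(187, 3), 81796), -1) = Pow(Add(6539203, 81796), -1) = Pow(6620999, -1) = Rational(1, 6620999)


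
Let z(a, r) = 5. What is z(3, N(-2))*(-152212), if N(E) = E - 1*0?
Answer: -761060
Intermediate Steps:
N(E) = E (N(E) = E + 0 = E)
z(3, N(-2))*(-152212) = 5*(-152212) = -761060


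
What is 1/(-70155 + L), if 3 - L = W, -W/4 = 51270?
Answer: 1/134928 ≈ 7.4114e-6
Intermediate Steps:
W = -205080 (W = -4*51270 = -205080)
L = 205083 (L = 3 - 1*(-205080) = 3 + 205080 = 205083)
1/(-70155 + L) = 1/(-70155 + 205083) = 1/134928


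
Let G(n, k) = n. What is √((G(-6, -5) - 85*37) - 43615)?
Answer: I*√46766 ≈ 216.25*I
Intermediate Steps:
√((G(-6, -5) - 85*37) - 43615) = √((-6 - 85*37) - 43615) = √((-6 - 3145) - 43615) = √(-3151 - 43615) = √(-46766) = I*√46766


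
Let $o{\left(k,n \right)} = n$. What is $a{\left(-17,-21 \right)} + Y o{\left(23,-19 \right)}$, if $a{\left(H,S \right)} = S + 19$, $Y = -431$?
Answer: $8187$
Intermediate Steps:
$a{\left(H,S \right)} = 19 + S$
$a{\left(-17,-21 \right)} + Y o{\left(23,-19 \right)} = \left(19 - 21\right) - -8189 = -2 + 8189 = 8187$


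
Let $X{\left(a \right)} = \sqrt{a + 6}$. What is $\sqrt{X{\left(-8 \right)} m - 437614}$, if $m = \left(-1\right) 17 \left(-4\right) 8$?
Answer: $\sqrt{-437614 + 544 i \sqrt{2}} \approx 0.581 + 661.52 i$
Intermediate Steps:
$X{\left(a \right)} = \sqrt{6 + a}$
$m = 544$ ($m = \left(-17\right) \left(-4\right) 8 = 68 \cdot 8 = 544$)
$\sqrt{X{\left(-8 \right)} m - 437614} = \sqrt{\sqrt{6 - 8} \cdot 544 - 437614} = \sqrt{\sqrt{-2} \cdot 544 - 437614} = \sqrt{i \sqrt{2} \cdot 544 - 437614} = \sqrt{544 i \sqrt{2} - 437614} = \sqrt{-437614 + 544 i \sqrt{2}}$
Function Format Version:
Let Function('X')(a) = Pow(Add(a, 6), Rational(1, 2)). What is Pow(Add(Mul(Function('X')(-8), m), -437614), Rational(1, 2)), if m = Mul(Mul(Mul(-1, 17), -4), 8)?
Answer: Pow(Add(-437614, Mul(544, I, Pow(2, Rational(1, 2)))), Rational(1, 2)) ≈ Add(0.581, Mul(661.52, I))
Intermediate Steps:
Function('X')(a) = Pow(Add(6, a), Rational(1, 2))
m = 544 (m = Mul(Mul(-17, -4), 8) = Mul(68, 8) = 544)
Pow(Add(Mul(Function('X')(-8), m), -437614), Rational(1, 2)) = Pow(Add(Mul(Pow(Add(6, -8), Rational(1, 2)), 544), -437614), Rational(1, 2)) = Pow(Add(Mul(Pow(-2, Rational(1, 2)), 544), -437614), Rational(1, 2)) = Pow(Add(Mul(Mul(I, Pow(2, Rational(1, 2))), 544), -437614), Rational(1, 2)) = Pow(Add(Mul(544, I, Pow(2, Rational(1, 2))), -437614), Rational(1, 2)) = Pow(Add(-437614, Mul(544, I, Pow(2, Rational(1, 2)))), Rational(1, 2))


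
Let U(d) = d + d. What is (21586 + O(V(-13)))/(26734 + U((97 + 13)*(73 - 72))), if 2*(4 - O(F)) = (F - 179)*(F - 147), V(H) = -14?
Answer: 12107/53908 ≈ 0.22459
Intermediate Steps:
O(F) = 4 - (-179 + F)*(-147 + F)/2 (O(F) = 4 - (F - 179)*(F - 147)/2 = 4 - (-179 + F)*(-147 + F)/2)
U(d) = 2*d
(21586 + O(V(-13)))/(26734 + U((97 + 13)*(73 - 72))) = (21586 + (-26305/2 + 163*(-14) - ½*(-14)²))/(26734 + 2*((97 + 13)*(73 - 72))) = (21586 + (-26305/2 - 2282 - ½*196))/(26734 + 2*(110*1)) = (21586 + (-26305/2 - 2282 - 98))/(26734 + 2*110) = (21586 - 31065/2)/(26734 + 220) = (12107/2)/26954 = (12107/2)*(1/26954) = 12107/53908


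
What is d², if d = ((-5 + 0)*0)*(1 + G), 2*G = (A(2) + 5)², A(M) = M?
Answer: 0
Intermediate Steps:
G = 49/2 (G = (2 + 5)²/2 = (½)*7² = (½)*49 = 49/2 ≈ 24.500)
d = 0 (d = ((-5 + 0)*0)*(1 + 49/2) = -5*0*(51/2) = 0*(51/2) = 0)
d² = 0² = 0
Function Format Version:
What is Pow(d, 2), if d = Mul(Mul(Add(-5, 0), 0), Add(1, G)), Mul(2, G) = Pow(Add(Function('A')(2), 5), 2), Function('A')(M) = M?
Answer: 0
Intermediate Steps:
G = Rational(49, 2) (G = Mul(Rational(1, 2), Pow(Add(2, 5), 2)) = Mul(Rational(1, 2), Pow(7, 2)) = Mul(Rational(1, 2), 49) = Rational(49, 2) ≈ 24.500)
d = 0 (d = Mul(Mul(Add(-5, 0), 0), Add(1, Rational(49, 2))) = Mul(Mul(-5, 0), Rational(51, 2)) = Mul(0, Rational(51, 2)) = 0)
Pow(d, 2) = Pow(0, 2) = 0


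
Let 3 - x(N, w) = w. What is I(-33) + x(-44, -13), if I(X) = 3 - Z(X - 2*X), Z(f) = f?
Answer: -14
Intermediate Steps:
x(N, w) = 3 - w
I(X) = 3 + X (I(X) = 3 - (X - 2*X) = 3 - (-1)*X = 3 + X)
I(-33) + x(-44, -13) = (3 - 33) + (3 - 1*(-13)) = -30 + (3 + 13) = -30 + 16 = -14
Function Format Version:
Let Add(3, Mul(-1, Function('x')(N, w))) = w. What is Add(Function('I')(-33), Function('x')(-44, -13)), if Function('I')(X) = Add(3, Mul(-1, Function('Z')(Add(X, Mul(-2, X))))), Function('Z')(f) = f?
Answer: -14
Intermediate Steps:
Function('x')(N, w) = Add(3, Mul(-1, w))
Function('I')(X) = Add(3, X) (Function('I')(X) = Add(3, Mul(-1, Add(X, Mul(-2, X)))) = Add(3, Mul(-1, Mul(-1, X))) = Add(3, X))
Add(Function('I')(-33), Function('x')(-44, -13)) = Add(Add(3, -33), Add(3, Mul(-1, -13))) = Add(-30, Add(3, 13)) = Add(-30, 16) = -14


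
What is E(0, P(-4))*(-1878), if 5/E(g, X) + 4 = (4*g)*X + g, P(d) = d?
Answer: 4695/2 ≈ 2347.5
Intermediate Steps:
E(g, X) = 5/(-4 + g + 4*X*g) (E(g, X) = 5/(-4 + ((4*g)*X + g)) = 5/(-4 + (4*X*g + g)) = 5/(-4 + (g + 4*X*g)) = 5/(-4 + g + 4*X*g))
E(0, P(-4))*(-1878) = (5/(-4 + 0 + 4*(-4)*0))*(-1878) = (5/(-4 + 0 + 0))*(-1878) = (5/(-4))*(-1878) = (5*(-¼))*(-1878) = -5/4*(-1878) = 4695/2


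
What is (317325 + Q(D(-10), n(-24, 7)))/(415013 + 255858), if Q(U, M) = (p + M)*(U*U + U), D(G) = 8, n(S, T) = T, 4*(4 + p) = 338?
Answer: 323625/670871 ≈ 0.48240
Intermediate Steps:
p = 161/2 (p = -4 + (1/4)*338 = -4 + 169/2 = 161/2 ≈ 80.500)
Q(U, M) = (161/2 + M)*(U + U**2) (Q(U, M) = (161/2 + M)*(U*U + U) = (161/2 + M)*(U**2 + U) = (161/2 + M)*(U + U**2))
(317325 + Q(D(-10), n(-24, 7)))/(415013 + 255858) = (317325 + (1/2)*8*(161 + 2*7 + 161*8 + 2*7*8))/(415013 + 255858) = (317325 + (1/2)*8*(161 + 14 + 1288 + 112))/670871 = (317325 + (1/2)*8*1575)*(1/670871) = (317325 + 6300)*(1/670871) = 323625*(1/670871) = 323625/670871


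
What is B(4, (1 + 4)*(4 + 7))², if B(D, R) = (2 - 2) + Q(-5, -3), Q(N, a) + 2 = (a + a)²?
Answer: 1156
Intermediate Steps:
Q(N, a) = -2 + 4*a² (Q(N, a) = -2 + (a + a)² = -2 + (2*a)² = -2 + 4*a²)
B(D, R) = 34 (B(D, R) = (2 - 2) + (-2 + 4*(-3)²) = 0 + (-2 + 4*9) = 0 + (-2 + 36) = 0 + 34 = 34)
B(4, (1 + 4)*(4 + 7))² = 34² = 1156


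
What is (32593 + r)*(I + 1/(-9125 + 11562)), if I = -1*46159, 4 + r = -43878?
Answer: 1269893762298/2437 ≈ 5.2109e+8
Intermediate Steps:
r = -43882 (r = -4 - 43878 = -43882)
I = -46159
(32593 + r)*(I + 1/(-9125 + 11562)) = (32593 - 43882)*(-46159 + 1/(-9125 + 11562)) = -11289*(-46159 + 1/2437) = -11289*(-112489482/2437) = 1269893762298/2437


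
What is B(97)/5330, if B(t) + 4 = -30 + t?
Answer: 63/5330 ≈ 0.011820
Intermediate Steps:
B(t) = -34 + t (B(t) = -4 + (-30 + t) = -34 + t)
B(97)/5330 = (-34 + 97)/5330 = 63*(1/5330) = 63/5330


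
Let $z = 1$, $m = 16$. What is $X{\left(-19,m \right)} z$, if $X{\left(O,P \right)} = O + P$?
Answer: $-3$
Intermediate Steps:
$X{\left(-19,m \right)} z = \left(-19 + 16\right) 1 = \left(-3\right) 1 = -3$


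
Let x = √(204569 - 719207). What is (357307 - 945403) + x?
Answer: -588096 + 3*I*√57182 ≈ -5.881e+5 + 717.38*I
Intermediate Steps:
x = 3*I*√57182 (x = √(-514638) = 3*I*√57182 ≈ 717.38*I)
(357307 - 945403) + x = (357307 - 945403) + 3*I*√57182 = -588096 + 3*I*√57182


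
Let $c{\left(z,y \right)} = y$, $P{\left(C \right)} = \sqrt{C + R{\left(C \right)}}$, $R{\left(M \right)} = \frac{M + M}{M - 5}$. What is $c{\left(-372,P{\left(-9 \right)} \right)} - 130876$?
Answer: $-130876 + \frac{3 i \sqrt{42}}{7} \approx -1.3088 \cdot 10^{5} + 2.7775 i$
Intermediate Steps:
$R{\left(M \right)} = \frac{2 M}{-5 + M}$
$P{\left(C \right)} = \sqrt{C + \frac{2 C}{-5 + C}}$
$c{\left(-372,P{\left(-9 \right)} \right)} - 130876 = \sqrt{- \frac{9 \left(-3 - 9\right)}{-5 - 9}} - 130876 = \sqrt{\left(-9\right) \frac{1}{-14} \left(-12\right)} - 130876 = \sqrt{\left(-9\right) \left(- \frac{1}{14}\right) \left(-12\right)} - 130876 = \sqrt{- \frac{54}{7}} - 130876 = \frac{3 i \sqrt{42}}{7} - 130876 = -130876 + \frac{3 i \sqrt{42}}{7}$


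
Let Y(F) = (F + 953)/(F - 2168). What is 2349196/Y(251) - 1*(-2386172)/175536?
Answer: -49406717639329/13209084 ≈ -3.7404e+6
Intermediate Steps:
Y(F) = (953 + F)/(-2168 + F)
2349196/Y(251) - 1*(-2386172)/175536 = 2349196/(((953 + 251)/(-2168 + 251))) - 1*(-2386172)/175536 = 2349196/((1204/(-1917))) + 2386172*(1/175536) = 2349196/((-1/1917*1204)) + 596543/43884 = 2349196/(-1204/1917) + 596543/43884 = 2349196*(-1917/1204) + 596543/43884 = -1125852183/301 + 596543/43884 = -49406717639329/13209084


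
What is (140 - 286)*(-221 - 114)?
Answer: 48910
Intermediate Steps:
(140 - 286)*(-221 - 114) = -146*(-335) = 48910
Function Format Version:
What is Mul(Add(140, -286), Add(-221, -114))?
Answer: 48910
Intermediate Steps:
Mul(Add(140, -286), Add(-221, -114)) = Mul(-146, -335) = 48910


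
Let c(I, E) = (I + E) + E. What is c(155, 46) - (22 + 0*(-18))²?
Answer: -237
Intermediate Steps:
c(I, E) = I + 2*E (c(I, E) = (E + I) + E = I + 2*E)
c(155, 46) - (22 + 0*(-18))² = (155 + 2*46) - (22 + 0*(-18))² = (155 + 92) - (22 + 0)² = 247 - 1*22² = 247 - 1*484 = 247 - 484 = -237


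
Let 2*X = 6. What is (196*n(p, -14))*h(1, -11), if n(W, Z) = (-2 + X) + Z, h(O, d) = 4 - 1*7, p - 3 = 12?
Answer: 7644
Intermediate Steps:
X = 3 (X = (½)*6 = 3)
p = 15 (p = 3 + 12 = 15)
h(O, d) = -3 (h(O, d) = 4 - 7 = -3)
n(W, Z) = 1 + Z (n(W, Z) = (-2 + 3) + Z = 1 + Z)
(196*n(p, -14))*h(1, -11) = (196*(1 - 14))*(-3) = (196*(-13))*(-3) = -2548*(-3) = 7644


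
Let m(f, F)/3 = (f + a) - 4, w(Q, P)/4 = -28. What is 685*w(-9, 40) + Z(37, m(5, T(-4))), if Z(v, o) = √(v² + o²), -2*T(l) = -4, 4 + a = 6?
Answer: -76720 + 5*√58 ≈ -76682.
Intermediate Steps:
a = 2 (a = -4 + 6 = 2)
T(l) = 2 (T(l) = -½*(-4) = 2)
w(Q, P) = -112 (w(Q, P) = 4*(-28) = -112)
m(f, F) = -6 + 3*f (m(f, F) = 3*((f + 2) - 4) = 3*((2 + f) - 4) = 3*(-2 + f) = -6 + 3*f)
Z(v, o) = √(o² + v²)
685*w(-9, 40) + Z(37, m(5, T(-4))) = 685*(-112) + √((-6 + 3*5)² + 37²) = -76720 + √((-6 + 15)² + 1369) = -76720 + √(9² + 1369) = -76720 + √(81 + 1369) = -76720 + √1450 = -76720 + 5*√58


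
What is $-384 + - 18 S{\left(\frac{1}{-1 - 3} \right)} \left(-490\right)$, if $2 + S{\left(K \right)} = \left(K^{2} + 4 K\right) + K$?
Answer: $- \frac{113991}{4} \approx -28498.0$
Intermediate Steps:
$S{\left(K \right)} = -2 + K^{2} + 5 K$ ($S{\left(K \right)} = -2 + \left(\left(K^{2} + 4 K\right) + K\right) = -2 + \left(K^{2} + 5 K\right) = -2 + K^{2} + 5 K$)
$-384 + - 18 S{\left(\frac{1}{-1 - 3} \right)} \left(-490\right) = -384 + - 18 \left(-2 + \left(\frac{1}{-1 - 3}\right)^{2} + \frac{5}{-1 - 3}\right) \left(-490\right) = -384 + - 18 \left(-2 + \left(\frac{1}{-4}\right)^{2} + \frac{5}{-4}\right) \left(-490\right) = -384 + - 18 \left(-2 + \left(- \frac{1}{4}\right)^{2} + 5 \left(- \frac{1}{4}\right)\right) \left(-490\right) = -384 + - 18 \left(-2 + \frac{1}{16} - \frac{5}{4}\right) \left(-490\right) = -384 + \left(-18\right) \left(- \frac{51}{16}\right) \left(-490\right) = -384 + \frac{459}{8} \left(-490\right) = -384 - \frac{112455}{4} = - \frac{113991}{4}$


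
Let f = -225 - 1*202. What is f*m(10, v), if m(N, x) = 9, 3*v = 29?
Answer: -3843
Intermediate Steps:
v = 29/3 (v = (⅓)*29 = 29/3 ≈ 9.6667)
f = -427 (f = -225 - 202 = -427)
f*m(10, v) = -427*9 = -3843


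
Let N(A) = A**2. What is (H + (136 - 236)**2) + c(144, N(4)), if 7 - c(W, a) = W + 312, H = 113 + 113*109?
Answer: 21981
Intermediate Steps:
H = 12430 (H = 113 + 12317 = 12430)
c(W, a) = -305 - W (c(W, a) = 7 - (W + 312) = 7 - (312 + W) = 7 + (-312 - W) = -305 - W)
(H + (136 - 236)**2) + c(144, N(4)) = (12430 + (136 - 236)**2) + (-305 - 1*144) = (12430 + (-100)**2) + (-305 - 144) = (12430 + 10000) - 449 = 22430 - 449 = 21981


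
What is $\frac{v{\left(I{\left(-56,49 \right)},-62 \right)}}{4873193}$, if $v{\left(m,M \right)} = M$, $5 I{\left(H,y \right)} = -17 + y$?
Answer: $- \frac{62}{4873193} \approx -1.2723 \cdot 10^{-5}$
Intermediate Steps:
$I{\left(H,y \right)} = - \frac{17}{5} + \frac{y}{5}$ ($I{\left(H,y \right)} = \frac{-17 + y}{5} = - \frac{17}{5} + \frac{y}{5}$)
$\frac{v{\left(I{\left(-56,49 \right)},-62 \right)}}{4873193} = - \frac{62}{4873193}$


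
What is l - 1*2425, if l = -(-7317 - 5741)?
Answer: 10633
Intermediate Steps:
l = 13058 (l = -1*(-13058) = 13058)
l - 1*2425 = 13058 - 1*2425 = 13058 - 2425 = 10633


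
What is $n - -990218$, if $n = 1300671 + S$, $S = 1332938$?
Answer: $3623827$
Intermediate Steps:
$n = 2633609$ ($n = 1300671 + 1332938 = 2633609$)
$n - -990218 = 2633609 - -990218 = 2633609 + 990218 = 3623827$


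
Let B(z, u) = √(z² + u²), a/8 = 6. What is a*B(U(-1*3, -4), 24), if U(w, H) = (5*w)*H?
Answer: 576*√29 ≈ 3101.9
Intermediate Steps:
a = 48 (a = 8*6 = 48)
U(w, H) = 5*H*w
B(z, u) = √(u² + z²)
a*B(U(-1*3, -4), 24) = 48*√(24² + (5*(-4)*(-1*3))²) = 48*√(576 + (5*(-4)*(-3))²) = 48*√(576 + 60²) = 48*√(576 + 3600) = 48*√4176 = 48*(12*√29) = 576*√29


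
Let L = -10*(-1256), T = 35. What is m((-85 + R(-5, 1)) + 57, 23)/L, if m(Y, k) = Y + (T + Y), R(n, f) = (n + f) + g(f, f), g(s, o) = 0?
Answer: -29/12560 ≈ -0.0023089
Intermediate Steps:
R(n, f) = f + n (R(n, f) = (n + f) + 0 = (f + n) + 0 = f + n)
m(Y, k) = 35 + 2*Y (m(Y, k) = Y + (35 + Y) = 35 + 2*Y)
L = 12560
m((-85 + R(-5, 1)) + 57, 23)/L = (35 + 2*((-85 + (1 - 5)) + 57))/12560 = (35 + 2*((-85 - 4) + 57))*(1/12560) = (35 + 2*(-89 + 57))*(1/12560) = (35 + 2*(-32))*(1/12560) = (35 - 64)*(1/12560) = -29*1/12560 = -29/12560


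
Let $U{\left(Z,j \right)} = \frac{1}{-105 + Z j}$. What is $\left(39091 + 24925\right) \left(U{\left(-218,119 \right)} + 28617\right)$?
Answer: $\frac{47716694063968}{26047} \approx 1.8319 \cdot 10^{9}$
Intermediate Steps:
$\left(39091 + 24925\right) \left(U{\left(-218,119 \right)} + 28617\right) = \left(39091 + 24925\right) \left(\frac{1}{-105 - 25942} + 28617\right) = 64016 \left(\frac{1}{-105 - 25942} + 28617\right) = 64016 \left(\frac{1}{-26047} + 28617\right) = 64016 \left(- \frac{1}{26047} + 28617\right) = 64016 \cdot \frac{745386998}{26047} = \frac{47716694063968}{26047}$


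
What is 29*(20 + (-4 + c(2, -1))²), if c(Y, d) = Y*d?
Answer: 1624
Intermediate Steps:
29*(20 + (-4 + c(2, -1))²) = 29*(20 + (-4 + 2*(-1))²) = 29*(20 + (-4 - 2)²) = 29*(20 + (-6)²) = 29*(20 + 36) = 29*56 = 1624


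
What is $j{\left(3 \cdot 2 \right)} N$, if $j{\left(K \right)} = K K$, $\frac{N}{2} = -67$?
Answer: $-4824$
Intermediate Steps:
$N = -134$ ($N = 2 \left(-67\right) = -134$)
$j{\left(K \right)} = K^{2}$
$j{\left(3 \cdot 2 \right)} N = \left(3 \cdot 2\right)^{2} \left(-134\right) = 6^{2} \left(-134\right) = 36 \left(-134\right) = -4824$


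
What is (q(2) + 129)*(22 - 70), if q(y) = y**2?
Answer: -6384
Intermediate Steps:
(q(2) + 129)*(22 - 70) = (2**2 + 129)*(22 - 70) = (4 + 129)*(-48) = 133*(-48) = -6384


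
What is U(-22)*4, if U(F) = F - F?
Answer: 0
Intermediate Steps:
U(F) = 0
U(-22)*4 = 0*4 = 0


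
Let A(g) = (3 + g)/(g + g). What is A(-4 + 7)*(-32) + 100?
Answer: 68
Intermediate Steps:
A(g) = (3 + g)/(2*g) (A(g) = (3 + g)/((2*g)) = (3 + g)*(1/(2*g)) = (3 + g)/(2*g))
A(-4 + 7)*(-32) + 100 = ((3 + (-4 + 7))/(2*(-4 + 7)))*(-32) + 100 = ((1/2)*(3 + 3)/3)*(-32) + 100 = ((1/2)*(1/3)*6)*(-32) + 100 = 1*(-32) + 100 = -32 + 100 = 68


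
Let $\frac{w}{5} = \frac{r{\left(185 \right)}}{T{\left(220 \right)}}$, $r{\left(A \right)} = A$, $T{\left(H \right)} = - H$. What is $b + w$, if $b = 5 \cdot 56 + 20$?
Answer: $\frac{13015}{44} \approx 295.8$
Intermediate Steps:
$b = 300$ ($b = 280 + 20 = 300$)
$w = - \frac{185}{44}$ ($w = 5 \frac{185}{\left(-1\right) 220} = 5 \frac{185}{-220} = 5 \cdot 185 \left(- \frac{1}{220}\right) = 5 \left(- \frac{37}{44}\right) = - \frac{185}{44} \approx -4.2045$)
$b + w = 300 - \frac{185}{44} = \frac{13015}{44}$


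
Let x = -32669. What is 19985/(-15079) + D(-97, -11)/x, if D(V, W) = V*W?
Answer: -668979258/492615851 ≈ -1.3580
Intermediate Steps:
19985/(-15079) + D(-97, -11)/x = 19985/(-15079) - 97*(-11)/(-32669) = 19985*(-1/15079) + 1067*(-1/32669) = -19985/15079 - 1067/32669 = -668979258/492615851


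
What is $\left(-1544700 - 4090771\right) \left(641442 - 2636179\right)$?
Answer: $11241282516127$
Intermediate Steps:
$\left(-1544700 - 4090771\right) \left(641442 - 2636179\right) = \left(-5635471\right) \left(-1994737\right) = 11241282516127$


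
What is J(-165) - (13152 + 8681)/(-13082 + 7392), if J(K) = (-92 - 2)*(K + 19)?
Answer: 78111393/5690 ≈ 13728.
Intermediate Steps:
J(K) = -1786 - 94*K (J(K) = -94*(19 + K) = -1786 - 94*K)
J(-165) - (13152 + 8681)/(-13082 + 7392) = (-1786 - 94*(-165)) - (13152 + 8681)/(-13082 + 7392) = (-1786 + 15510) - 21833/(-5690) = 13724 - 21833*(-1)/5690 = 13724 - 1*(-21833/5690) = 13724 + 21833/5690 = 78111393/5690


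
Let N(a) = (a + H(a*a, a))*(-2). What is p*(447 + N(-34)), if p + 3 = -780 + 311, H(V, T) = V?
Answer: 848184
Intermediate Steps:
p = -472 (p = -3 + (-780 + 311) = -3 - 469 = -472)
N(a) = -2*a - 2*a² (N(a) = (a + a*a)*(-2) = (a + a²)*(-2) = -2*a - 2*a²)
p*(447 + N(-34)) = -472*(447 + 2*(-34)*(-1 - 1*(-34))) = -472*(447 + 2*(-34)*(-1 + 34)) = -472*(447 + 2*(-34)*33) = -472*(447 - 2244) = -472*(-1797) = 848184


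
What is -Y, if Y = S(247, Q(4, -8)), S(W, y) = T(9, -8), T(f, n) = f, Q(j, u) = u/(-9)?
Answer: -9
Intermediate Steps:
Q(j, u) = -u/9 (Q(j, u) = u*(-1/9) = -u/9)
S(W, y) = 9
Y = 9
-Y = -1*9 = -9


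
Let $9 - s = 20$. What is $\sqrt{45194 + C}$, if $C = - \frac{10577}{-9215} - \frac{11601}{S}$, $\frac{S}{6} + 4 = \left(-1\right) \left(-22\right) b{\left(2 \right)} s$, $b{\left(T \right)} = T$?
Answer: $\frac{27 \sqrt{313453184079895}}{2248460} \approx 212.6$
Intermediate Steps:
$s = -11$ ($s = 9 - 20 = -11$)
$S = -2928$ ($S = -24 + 6 \left(-1\right) \left(-22\right) 2 \left(-11\right) = -24 + 6 \cdot 22 \cdot 2 \left(-11\right) = -24 + 6 \cdot 44 \left(-11\right) = -24 + 6 \left(-484\right) = -24 - 2904 = -2928$)
$C = \frac{45957557}{8993840}$ ($C = - \frac{10577}{-9215} - \frac{11601}{-2928} = \left(-10577\right) \left(- \frac{1}{9215}\right) - - \frac{3867}{976} = \frac{10577}{9215} + \frac{3867}{976} = \frac{45957557}{8993840} \approx 5.1099$)
$\sqrt{45194 + C} = \sqrt{45194 + \frac{45957557}{8993840}} = \sqrt{\frac{406513562517}{8993840}} = \frac{27 \sqrt{313453184079895}}{2248460}$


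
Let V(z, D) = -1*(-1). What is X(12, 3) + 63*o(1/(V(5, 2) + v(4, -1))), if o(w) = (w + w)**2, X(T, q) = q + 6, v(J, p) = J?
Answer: 477/25 ≈ 19.080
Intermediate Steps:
V(z, D) = 1
X(T, q) = 6 + q
o(w) = 4*w**2 (o(w) = (2*w)**2 = 4*w**2)
X(12, 3) + 63*o(1/(V(5, 2) + v(4, -1))) = (6 + 3) + 63*(4*(1/(1 + 4))**2) = 9 + 63*(4*(1/5)**2) = 9 + 63*(4*(1/25)) = 9 + 63*(4/25) = 9 + 252/25 = 477/25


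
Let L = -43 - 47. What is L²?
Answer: 8100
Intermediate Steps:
L = -90
L² = (-90)² = 8100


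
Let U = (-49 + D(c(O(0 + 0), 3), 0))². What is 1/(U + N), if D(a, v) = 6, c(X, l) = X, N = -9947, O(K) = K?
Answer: -1/8098 ≈ -0.00012349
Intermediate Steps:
U = 1849 (U = (-49 + 6)² = (-43)² = 1849)
1/(U + N) = 1/(1849 - 9947) = 1/(-8098) = -1/8098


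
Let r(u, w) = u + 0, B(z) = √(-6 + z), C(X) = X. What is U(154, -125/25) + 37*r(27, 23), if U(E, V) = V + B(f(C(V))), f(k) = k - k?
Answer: 994 + I*√6 ≈ 994.0 + 2.4495*I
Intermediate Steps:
f(k) = 0
r(u, w) = u
U(E, V) = V + I*√6 (U(E, V) = V + √(-6 + 0) = V + √(-6) = V + I*√6)
U(154, -125/25) + 37*r(27, 23) = (-125/25 + I*√6) + 37*27 = (-125*1/25 + I*√6) + 999 = (-5 + I*√6) + 999 = 994 + I*√6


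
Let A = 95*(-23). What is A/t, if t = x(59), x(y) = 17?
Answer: -2185/17 ≈ -128.53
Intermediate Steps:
t = 17
A = -2185
A/t = -2185/17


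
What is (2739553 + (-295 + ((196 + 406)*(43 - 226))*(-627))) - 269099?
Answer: 71544241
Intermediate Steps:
(2739553 + (-295 + ((196 + 406)*(43 - 226))*(-627))) - 269099 = (2739553 + (-295 + (602*(-183))*(-627))) - 269099 = (2739553 + (-295 - 110166*(-627))) - 269099 = (2739553 + (-295 + 69074082)) - 269099 = (2739553 + 69073787) - 269099 = 71813340 - 269099 = 71544241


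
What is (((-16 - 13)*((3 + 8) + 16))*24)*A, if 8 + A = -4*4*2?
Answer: 751680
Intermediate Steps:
A = -40 (A = -8 - 4*4*2 = -8 - 16*2 = -8 - 32 = -40)
(((-16 - 13)*((3 + 8) + 16))*24)*A = (((-16 - 13)*((3 + 8) + 16))*24)*(-40) = (-29*(11 + 16)*24)*(-40) = (-29*27*24)*(-40) = -783*24*(-40) = -18792*(-40) = 751680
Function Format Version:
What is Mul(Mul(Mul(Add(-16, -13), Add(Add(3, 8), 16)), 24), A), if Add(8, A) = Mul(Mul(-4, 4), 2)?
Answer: 751680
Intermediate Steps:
A = -40 (A = Add(-8, Mul(Mul(-4, 4), 2)) = Add(-8, Mul(-16, 2)) = Add(-8, -32) = -40)
Mul(Mul(Mul(Add(-16, -13), Add(Add(3, 8), 16)), 24), A) = Mul(Mul(Mul(Add(-16, -13), Add(Add(3, 8), 16)), 24), -40) = Mul(Mul(Mul(-29, Add(11, 16)), 24), -40) = Mul(Mul(Mul(-29, 27), 24), -40) = Mul(Mul(-783, 24), -40) = Mul(-18792, -40) = 751680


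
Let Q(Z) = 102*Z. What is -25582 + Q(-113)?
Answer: -37108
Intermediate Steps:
-25582 + Q(-113) = -25582 + 102*(-113) = -25582 - 11526 = -37108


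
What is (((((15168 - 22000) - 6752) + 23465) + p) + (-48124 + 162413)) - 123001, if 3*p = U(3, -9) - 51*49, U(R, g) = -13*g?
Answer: 375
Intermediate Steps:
p = -794 (p = (-13*(-9) - 51*49)/3 = (117 - 2499)/3 = (⅓)*(-2382) = -794)
(((((15168 - 22000) - 6752) + 23465) + p) + (-48124 + 162413)) - 123001 = (((((15168 - 22000) - 6752) + 23465) - 794) + (-48124 + 162413)) - 123001 = ((((-6832 - 6752) + 23465) - 794) + 114289) - 123001 = (((-13584 + 23465) - 794) + 114289) - 123001 = ((9881 - 794) + 114289) - 123001 = (9087 + 114289) - 123001 = 123376 - 123001 = 375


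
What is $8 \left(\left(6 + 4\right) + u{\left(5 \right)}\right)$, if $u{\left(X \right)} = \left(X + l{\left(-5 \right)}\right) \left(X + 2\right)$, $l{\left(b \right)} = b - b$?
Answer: $360$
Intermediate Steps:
$l{\left(b \right)} = 0$
$u{\left(X \right)} = X \left(2 + X\right)$ ($u{\left(X \right)} = \left(X + 0\right) \left(X + 2\right) = X \left(2 + X\right)$)
$8 \left(\left(6 + 4\right) + u{\left(5 \right)}\right) = 8 \left(\left(6 + 4\right) + 5 \left(2 + 5\right)\right) = 8 \left(10 + 5 \cdot 7\right) = 8 \left(10 + 35\right) = 8 \cdot 45 = 360$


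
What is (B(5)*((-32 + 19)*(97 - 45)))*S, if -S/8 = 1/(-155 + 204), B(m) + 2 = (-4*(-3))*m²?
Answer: 1611584/49 ≈ 32890.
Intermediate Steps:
B(m) = -2 + 12*m² (B(m) = -2 + (-4*(-3))*m² = -2 + 12*m²)
S = -8/49 (S = -8/(-155 + 204) = -8/49 ≈ -0.16327)
(B(5)*((-32 + 19)*(97 - 45)))*S = ((-2 + 12*5²)*((-32 + 19)*(97 - 45)))*(-8/49) = ((-2 + 12*25)*(-13*52))*(-8/49) = ((-2 + 300)*(-676))*(-8/49) = (298*(-676))*(-8/49) = -201448*(-8/49) = 1611584/49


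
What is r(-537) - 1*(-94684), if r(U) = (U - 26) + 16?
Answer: 94137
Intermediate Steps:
r(U) = -10 + U (r(U) = (-26 + U) + 16 = -10 + U)
r(-537) - 1*(-94684) = (-10 - 537) - 1*(-94684) = -547 + 94684 = 94137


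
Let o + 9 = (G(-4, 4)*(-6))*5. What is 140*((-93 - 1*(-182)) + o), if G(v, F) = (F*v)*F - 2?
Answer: 288400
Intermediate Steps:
G(v, F) = -2 + v*F² (G(v, F) = v*F² - 2 = -2 + v*F²)
o = 1971 (o = -9 + ((-2 - 4*4²)*(-6))*5 = -9 + ((-2 - 4*16)*(-6))*5 = -9 + ((-2 - 64)*(-6))*5 = -9 - 66*(-6)*5 = -9 + 396*5 = -9 + 1980 = 1971)
140*((-93 - 1*(-182)) + o) = 140*((-93 - 1*(-182)) + 1971) = 140*((-93 + 182) + 1971) = 140*(89 + 1971) = 140*2060 = 288400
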